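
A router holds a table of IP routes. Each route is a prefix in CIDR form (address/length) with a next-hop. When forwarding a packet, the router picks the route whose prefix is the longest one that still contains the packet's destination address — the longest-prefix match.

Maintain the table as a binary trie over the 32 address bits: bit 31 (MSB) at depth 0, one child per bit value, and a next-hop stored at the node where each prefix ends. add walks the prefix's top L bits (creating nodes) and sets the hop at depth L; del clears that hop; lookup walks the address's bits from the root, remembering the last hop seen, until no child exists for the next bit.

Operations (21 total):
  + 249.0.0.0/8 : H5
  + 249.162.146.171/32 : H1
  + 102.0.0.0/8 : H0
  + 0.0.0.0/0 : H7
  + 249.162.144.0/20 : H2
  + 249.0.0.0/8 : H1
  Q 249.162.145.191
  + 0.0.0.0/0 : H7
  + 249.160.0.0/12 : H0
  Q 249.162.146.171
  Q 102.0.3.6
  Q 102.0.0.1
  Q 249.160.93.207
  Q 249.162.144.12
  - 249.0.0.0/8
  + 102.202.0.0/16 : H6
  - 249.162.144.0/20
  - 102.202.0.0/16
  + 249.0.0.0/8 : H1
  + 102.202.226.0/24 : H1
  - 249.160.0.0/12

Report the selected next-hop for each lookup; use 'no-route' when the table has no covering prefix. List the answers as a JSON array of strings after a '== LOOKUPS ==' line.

Trace:
  + 249.0.0.0/8 (H5) depth=8
  + 249.162.146.171/32 (H1) depth=32
  + 102.0.0.0/8 (H0) depth=8
  + 0.0.0.0/0 (H7) depth=0
  + 249.162.144.0/20 (H2) depth=20
  + 249.0.0.0/8 (H1) depth=8
  ? 249.162.145.191  path d0:H7→d1:-→d2:-→d3:-→d4:-→d5:-→d6:-→d7:-→d8:H1→d9:-→d10:-→d11:-→d12:-→d13:-→d14:-→d15:-→d16:-→d17:-→d18:-→d19:-→d20:H2→d21:-→d22:-  best=H2
  + 0.0.0.0/0 (H7) depth=0
  + 249.160.0.0/12 (H0) depth=12
  ? 249.162.146.171  path d0:H7→d1:-→d2:-→d3:-→d4:-→d5:-→d6:-→d7:-→d8:H1→d9:-→d10:-→d11:-→d12:H0→d13:-→d14:-→d15:-→d16:-→d17:-→d18:-→d19:-→d20:H2→d21:-→d22:-→d23:-→d24:-→d25:-→d26:-→d27:-→d28:-→d29:-→d30:-→d31:-→d32:H1  best=H1
  ? 102.0.3.6  path d0:H7→d1:-→d2:-→d3:-→d4:-→d5:-→d6:-→d7:-→d8:H0  best=H0
  ? 102.0.0.1  path d0:H7→d1:-→d2:-→d3:-→d4:-→d5:-→d6:-→d7:-→d8:H0  best=H0
  ? 249.160.93.207  path d0:H7→d1:-→d2:-→d3:-→d4:-→d5:-→d6:-→d7:-→d8:H1→d9:-→d10:-→d11:-→d12:H0→d13:-→d14:-  best=H0
  ? 249.162.144.12  path d0:H7→d1:-→d2:-→d3:-→d4:-→d5:-→d6:-→d7:-→d8:H1→d9:-→d10:-→d11:-→d12:H0→d13:-→d14:-→d15:-→d16:-→d17:-→d18:-→d19:-→d20:H2→d21:-→d22:-  best=H2
  - 249.0.0.0/8 clear@8
  + 102.202.0.0/16 (H6) depth=16
  - 249.162.144.0/20 clear@20
  - 102.202.0.0/16 clear@16
  + 249.0.0.0/8 (H1) depth=8
  + 102.202.226.0/24 (H1) depth=24
  - 249.160.0.0/12 clear@12

== LOOKUPS ==
["H2","H1","H0","H0","H0","H2"]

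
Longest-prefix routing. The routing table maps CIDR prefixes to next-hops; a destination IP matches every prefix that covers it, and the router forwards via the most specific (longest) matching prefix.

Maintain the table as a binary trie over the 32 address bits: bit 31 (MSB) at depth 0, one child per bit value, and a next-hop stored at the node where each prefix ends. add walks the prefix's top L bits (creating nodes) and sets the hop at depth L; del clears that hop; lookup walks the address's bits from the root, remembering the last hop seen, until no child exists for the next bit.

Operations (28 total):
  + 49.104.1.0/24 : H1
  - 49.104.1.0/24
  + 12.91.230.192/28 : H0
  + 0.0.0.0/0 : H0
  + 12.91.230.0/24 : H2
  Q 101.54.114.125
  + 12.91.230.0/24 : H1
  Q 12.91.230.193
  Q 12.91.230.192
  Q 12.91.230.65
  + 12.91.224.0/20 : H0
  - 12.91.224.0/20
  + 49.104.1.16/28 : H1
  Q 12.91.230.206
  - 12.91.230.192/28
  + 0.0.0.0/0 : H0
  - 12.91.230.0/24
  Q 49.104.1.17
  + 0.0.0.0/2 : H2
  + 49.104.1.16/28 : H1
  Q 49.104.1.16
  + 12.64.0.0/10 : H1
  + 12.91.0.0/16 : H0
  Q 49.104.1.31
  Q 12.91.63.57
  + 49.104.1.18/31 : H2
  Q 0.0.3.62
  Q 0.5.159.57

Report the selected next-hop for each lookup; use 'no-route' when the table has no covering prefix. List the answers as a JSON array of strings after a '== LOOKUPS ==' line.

Process each operation:
  + 49.104.1.0/24 (H1) depth=24
  del 49.104.1.0/24 (clear depth 24)
  + 12.91.230.192/28 (H0) depth=28
  + 0.0.0.0/0 (H0) depth=0
  + 12.91.230.0/24 (H2) depth=24
  ? 101.54.114.125  path d0:H0→d1:-  best=H0
  + 12.91.230.0/24 (H1) depth=24
  ? 12.91.230.193  path d0:H0→d1:-→d2:-→d3:-→d4:-→d5:-→d6:-→d7:-→d8:-→d9:-→d10:-→d11:-→d12:-→d13:-→d14:-→d15:-→d16:-→d17:-→d18:-→d19:-→d20:-→d21:-→d22:-→d23:-→d24:H1→d25:-→d26:-→d27:-→d28:H0  best=H0
  ? 12.91.230.192  path d0:H0→d1:-→d2:-→d3:-→d4:-→d5:-→d6:-→d7:-→d8:-→d9:-→d10:-→d11:-→d12:-→d13:-→d14:-→d15:-→d16:-→d17:-→d18:-→d19:-→d20:-→d21:-→d22:-→d23:-→d24:H1→d25:-→d26:-→d27:-→d28:H0  best=H0
  ? 12.91.230.65  path d0:H0→d1:-→d2:-→d3:-→d4:-→d5:-→d6:-→d7:-→d8:-→d9:-→d10:-→d11:-→d12:-→d13:-→d14:-→d15:-→d16:-→d17:-→d18:-→d19:-→d20:-→d21:-→d22:-→d23:-→d24:H1  best=H1
  + 12.91.224.0/20 (H0) depth=20
  del 12.91.224.0/20 (clear depth 20)
  + 49.104.1.16/28 (H1) depth=28
  ? 12.91.230.206  path d0:H0→d1:-→d2:-→d3:-→d4:-→d5:-→d6:-→d7:-→d8:-→d9:-→d10:-→d11:-→d12:-→d13:-→d14:-→d15:-→d16:-→d17:-→d18:-→d19:-→d20:-→d21:-→d22:-→d23:-→d24:H1→d25:-→d26:-→d27:-→d28:H0  best=H0
  del 12.91.230.192/28 (clear depth 28)
  + 0.0.0.0/0 (H0) depth=0
  del 12.91.230.0/24 (clear depth 24)
  ? 49.104.1.17  path d0:H0→d1:-→d2:-→d3:-→d4:-→d5:-→d6:-→d7:-→d8:-→d9:-→d10:-→d11:-→d12:-→d13:-→d14:-→d15:-→d16:-→d17:-→d18:-→d19:-→d20:-→d21:-→d22:-→d23:-→d24:-→d25:-→d26:-→d27:-→d28:H1  best=H1
  + 0.0.0.0/2 (H2) depth=2
  + 49.104.1.16/28 (H1) depth=28
  ? 49.104.1.16  path d0:H0→d1:-→d2:H2→d3:-→d4:-→d5:-→d6:-→d7:-→d8:-→d9:-→d10:-→d11:-→d12:-→d13:-→d14:-→d15:-→d16:-→d17:-→d18:-→d19:-→d20:-→d21:-→d22:-→d23:-→d24:-→d25:-→d26:-→d27:-→d28:H1  best=H1
  + 12.64.0.0/10 (H1) depth=10
  + 12.91.0.0/16 (H0) depth=16
  ? 49.104.1.31  path d0:H0→d1:-→d2:H2→d3:-→d4:-→d5:-→d6:-→d7:-→d8:-→d9:-→d10:-→d11:-→d12:-→d13:-→d14:-→d15:-→d16:-→d17:-→d18:-→d19:-→d20:-→d21:-→d22:-→d23:-→d24:-→d25:-→d26:-→d27:-→d28:H1  best=H1
  ? 12.91.63.57  path d0:H0→d1:-→d2:H2→d3:-→d4:-→d5:-→d6:-→d7:-→d8:-→d9:-→d10:H1→d11:-→d12:-→d13:-→d14:-→d15:-→d16:H0  best=H0
  + 49.104.1.18/31 (H2) depth=31
  ? 0.0.3.62  path d0:H0→d1:-→d2:H2→d3:-→d4:-  best=H2
  ? 0.5.159.57  path d0:H0→d1:-→d2:H2→d3:-→d4:-  best=H2

== LOOKUPS ==
["H0","H0","H0","H1","H0","H1","H1","H1","H0","H2","H2"]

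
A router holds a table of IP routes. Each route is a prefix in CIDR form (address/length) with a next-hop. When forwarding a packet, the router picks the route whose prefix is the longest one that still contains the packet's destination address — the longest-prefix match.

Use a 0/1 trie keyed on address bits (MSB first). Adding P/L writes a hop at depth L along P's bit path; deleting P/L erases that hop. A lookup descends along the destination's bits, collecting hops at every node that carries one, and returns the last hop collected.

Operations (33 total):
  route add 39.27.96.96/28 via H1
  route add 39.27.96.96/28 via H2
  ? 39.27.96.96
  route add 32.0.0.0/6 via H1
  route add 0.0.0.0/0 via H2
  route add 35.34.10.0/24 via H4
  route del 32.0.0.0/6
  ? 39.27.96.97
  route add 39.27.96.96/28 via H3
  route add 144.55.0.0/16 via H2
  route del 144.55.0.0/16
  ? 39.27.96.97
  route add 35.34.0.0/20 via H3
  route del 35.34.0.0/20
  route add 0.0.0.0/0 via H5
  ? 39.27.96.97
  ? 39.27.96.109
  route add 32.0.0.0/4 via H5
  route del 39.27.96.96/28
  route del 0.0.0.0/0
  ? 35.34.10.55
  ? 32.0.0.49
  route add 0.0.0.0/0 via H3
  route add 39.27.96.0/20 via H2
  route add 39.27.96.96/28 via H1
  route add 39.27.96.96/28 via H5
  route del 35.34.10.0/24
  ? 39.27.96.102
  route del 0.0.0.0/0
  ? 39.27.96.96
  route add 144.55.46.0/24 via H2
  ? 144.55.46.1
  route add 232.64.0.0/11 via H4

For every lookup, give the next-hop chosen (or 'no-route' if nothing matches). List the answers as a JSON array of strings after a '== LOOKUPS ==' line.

Process each operation:
  add 39.27.96.96/28 -> H1 at depth 28
  add 39.27.96.96/28 -> H2 at depth 28
  lookup 39.27.96.96: bits 0010011100011011011000000110 walk d0:-→d1:-→d2:-→d3:-→d4:-→d5:-→d6:-→d7:-→d8:-→d9:-→d10:-→d11:-→d12:-→d13:-→d14:-→d15:-→d16:-→d17:-→d18:-→d19:-→d20:-→d21:-→d22:-→d23:-→d24:-→d25:-→d26:-→d27:-→d28:H2 -> H2
  add 32.0.0.0/6 -> H1 at depth 6
  add 0.0.0.0/0 -> H2 at depth 0
  add 35.34.10.0/24 -> H4 at depth 24
  - 32.0.0.0/6 clear@6
  lookup 39.27.96.97: bits 0010011100011011011000000110 walk d0:H2→d1:-→d2:-→d3:-→d4:-→d5:-→d6:-→d7:-→d8:-→d9:-→d10:-→d11:-→d12:-→d13:-→d14:-→d15:-→d16:-→d17:-→d18:-→d19:-→d20:-→d21:-→d22:-→d23:-→d24:-→d25:-→d26:-→d27:-→d28:H2 -> H2
  add 39.27.96.96/28 -> H3 at depth 28
  add 144.55.0.0/16 -> H2 at depth 16
  - 144.55.0.0/16 clear@16
  lookup 39.27.96.97: bits 0010011100011011011000000110 walk d0:H2→d1:-→d2:-→d3:-→d4:-→d5:-→d6:-→d7:-→d8:-→d9:-→d10:-→d11:-→d12:-→d13:-→d14:-→d15:-→d16:-→d17:-→d18:-→d19:-→d20:-→d21:-→d22:-→d23:-→d24:-→d25:-→d26:-→d27:-→d28:H3 -> H3
  add 35.34.0.0/20 -> H3 at depth 20
  - 35.34.0.0/20 clear@20
  add 0.0.0.0/0 -> H5 at depth 0
  lookup 39.27.96.97: bits 0010011100011011011000000110 walk d0:H5→d1:-→d2:-→d3:-→d4:-→d5:-→d6:-→d7:-→d8:-→d9:-→d10:-→d11:-→d12:-→d13:-→d14:-→d15:-→d16:-→d17:-→d18:-→d19:-→d20:-→d21:-→d22:-→d23:-→d24:-→d25:-→d26:-→d27:-→d28:H3 -> H3
  lookup 39.27.96.109: bits 0010011100011011011000000110 walk d0:H5→d1:-→d2:-→d3:-→d4:-→d5:-→d6:-→d7:-→d8:-→d9:-→d10:-→d11:-→d12:-→d13:-→d14:-→d15:-→d16:-→d17:-→d18:-→d19:-→d20:-→d21:-→d22:-→d23:-→d24:-→d25:-→d26:-→d27:-→d28:H3 -> H3
  add 32.0.0.0/4 -> H5 at depth 4
  - 39.27.96.96/28 clear@28
  - 0.0.0.0/0 clear@0
  lookup 35.34.10.55: bits 001000110010001000001010 walk d0:-→d1:-→d2:-→d3:-→d4:H5→d5:-→d6:-→d7:-→d8:-→d9:-→d10:-→d11:-→d12:-→d13:-→d14:-→d15:-→d16:-→d17:-→d18:-→d19:-→d20:-→d21:-→d22:-→d23:-→d24:H4 -> H4
  lookup 32.0.0.49: bits 001000 walk d0:-→d1:-→d2:-→d3:-→d4:H5→d5:-→d6:- -> H5
  add 0.0.0.0/0 -> H3 at depth 0
  add 39.27.96.0/20 -> H2 at depth 20
  add 39.27.96.96/28 -> H1 at depth 28
  add 39.27.96.96/28 -> H5 at depth 28
  - 35.34.10.0/24 clear@24
  lookup 39.27.96.102: bits 0010011100011011011000000110 walk d0:H3→d1:-→d2:-→d3:-→d4:H5→d5:-→d6:-→d7:-→d8:-→d9:-→d10:-→d11:-→d12:-→d13:-→d14:-→d15:-→d16:-→d17:-→d18:-→d19:-→d20:H2→d21:-→d22:-→d23:-→d24:-→d25:-→d26:-→d27:-→d28:H5 -> H5
  - 0.0.0.0/0 clear@0
  lookup 39.27.96.96: bits 0010011100011011011000000110 walk d0:-→d1:-→d2:-→d3:-→d4:H5→d5:-→d6:-→d7:-→d8:-→d9:-→d10:-→d11:-→d12:-→d13:-→d14:-→d15:-→d16:-→d17:-→d18:-→d19:-→d20:H2→d21:-→d22:-→d23:-→d24:-→d25:-→d26:-→d27:-→d28:H5 -> H5
  add 144.55.46.0/24 -> H2 at depth 24
  lookup 144.55.46.1: bits 100100000011011100101110 walk d0:-→d1:-→d2:-→d3:-→d4:-→d5:-→d6:-→d7:-→d8:-→d9:-→d10:-→d11:-→d12:-→d13:-→d14:-→d15:-→d16:-→d17:-→d18:-→d19:-→d20:-→d21:-→d22:-→d23:-→d24:H2 -> H2
  add 232.64.0.0/11 -> H4 at depth 11

== LOOKUPS ==
["H2","H2","H3","H3","H3","H4","H5","H5","H5","H2"]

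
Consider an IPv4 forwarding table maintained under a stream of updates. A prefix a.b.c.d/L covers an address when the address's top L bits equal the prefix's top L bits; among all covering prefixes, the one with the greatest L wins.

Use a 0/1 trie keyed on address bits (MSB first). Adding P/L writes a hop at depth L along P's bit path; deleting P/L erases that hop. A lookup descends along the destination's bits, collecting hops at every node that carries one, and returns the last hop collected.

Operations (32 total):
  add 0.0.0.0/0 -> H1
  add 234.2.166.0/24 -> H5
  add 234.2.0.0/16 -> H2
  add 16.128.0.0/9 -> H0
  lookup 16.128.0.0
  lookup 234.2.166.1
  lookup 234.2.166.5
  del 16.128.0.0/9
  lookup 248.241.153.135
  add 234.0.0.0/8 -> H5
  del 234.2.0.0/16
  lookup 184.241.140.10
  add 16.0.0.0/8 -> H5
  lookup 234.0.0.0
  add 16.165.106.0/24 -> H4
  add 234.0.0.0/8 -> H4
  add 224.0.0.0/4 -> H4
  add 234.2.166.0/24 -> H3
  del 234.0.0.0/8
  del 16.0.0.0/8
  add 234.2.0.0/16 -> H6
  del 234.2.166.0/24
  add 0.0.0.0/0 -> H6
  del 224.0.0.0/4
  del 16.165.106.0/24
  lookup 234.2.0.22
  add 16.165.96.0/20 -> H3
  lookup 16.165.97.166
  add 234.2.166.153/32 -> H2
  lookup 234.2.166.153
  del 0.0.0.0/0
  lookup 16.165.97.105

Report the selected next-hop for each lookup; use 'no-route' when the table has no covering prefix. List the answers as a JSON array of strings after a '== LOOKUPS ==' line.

Process each operation:
  + 0.0.0.0/0 (H1) depth=0
  + 234.2.166.0/24 (H5) depth=24
  + 234.2.0.0/16 (H2) depth=16
  + 16.128.0.0/9 (H0) depth=9
  Q 16.128.0.0: descend 000100001 ; hops seen [H1,H0] ; pick H0
  Q 234.2.166.1: descend 111010100000001010100110 ; hops seen [H1,H2,H5] ; pick H5
  Q 234.2.166.5: descend 111010100000001010100110 ; hops seen [H1,H2,H5] ; pick H5
  - 16.128.0.0/9 clear@9
  Q 248.241.153.135: descend 111 ; hops seen [H1] ; pick H1
  + 234.0.0.0/8 (H5) depth=8
  - 234.2.0.0/16 clear@16
  Q 184.241.140.10: descend 1 ; hops seen [H1] ; pick H1
  + 16.0.0.0/8 (H5) depth=8
  Q 234.0.0.0: descend 11101010000000 ; hops seen [H1,H5] ; pick H5
  + 16.165.106.0/24 (H4) depth=24
  + 234.0.0.0/8 (H4) depth=8
  + 224.0.0.0/4 (H4) depth=4
  + 234.2.166.0/24 (H3) depth=24
  - 234.0.0.0/8 clear@8
  - 16.0.0.0/8 clear@8
  + 234.2.0.0/16 (H6) depth=16
  - 234.2.166.0/24 clear@24
  + 0.0.0.0/0 (H6) depth=0
  - 224.0.0.0/4 clear@4
  - 16.165.106.0/24 clear@24
  Q 234.2.0.22: descend 1110101000000010 ; hops seen [H6,H6] ; pick H6
  + 16.165.96.0/20 (H3) depth=20
  Q 16.165.97.166: descend 00010000101001010110 ; hops seen [H6,H3] ; pick H3
  + 234.2.166.153/32 (H2) depth=32
  Q 234.2.166.153: descend 11101010000000101010011010011001 ; hops seen [H6,H6,H2] ; pick H2
  - 0.0.0.0/0 clear@0
  Q 16.165.97.105: descend 00010000101001010110 ; hops seen [H3] ; pick H3

== LOOKUPS ==
["H0","H5","H5","H1","H1","H5","H6","H3","H2","H3"]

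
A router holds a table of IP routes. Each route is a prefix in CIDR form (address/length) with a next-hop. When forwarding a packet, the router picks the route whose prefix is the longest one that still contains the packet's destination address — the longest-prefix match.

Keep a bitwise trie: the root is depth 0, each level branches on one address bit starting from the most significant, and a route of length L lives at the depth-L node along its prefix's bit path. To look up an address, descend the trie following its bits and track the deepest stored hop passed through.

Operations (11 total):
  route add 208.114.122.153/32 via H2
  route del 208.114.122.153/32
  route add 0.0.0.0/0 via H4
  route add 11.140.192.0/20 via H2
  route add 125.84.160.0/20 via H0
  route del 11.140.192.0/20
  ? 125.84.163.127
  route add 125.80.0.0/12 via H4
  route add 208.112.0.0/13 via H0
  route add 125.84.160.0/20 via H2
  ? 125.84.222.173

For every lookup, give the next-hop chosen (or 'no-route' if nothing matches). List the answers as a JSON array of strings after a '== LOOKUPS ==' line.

Process each operation:
  add 208.114.122.153/32 -> H2 at depth 32
  - 208.114.122.153/32 clear@32
  add 0.0.0.0/0 -> H4 at depth 0
  add 11.140.192.0/20 -> H2 at depth 20
  add 125.84.160.0/20 -> H0 at depth 20
  - 11.140.192.0/20 clear@20
  Q 125.84.163.127: descend 01111101010101001010 ; hops seen [H4,H0] ; pick H0
  add 125.80.0.0/12 -> H4 at depth 12
  add 208.112.0.0/13 -> H0 at depth 13
  add 125.84.160.0/20 -> H2 at depth 20
  Q 125.84.222.173: descend 01111101010101001 ; hops seen [H4,H4] ; pick H4

== LOOKUPS ==
["H0","H4"]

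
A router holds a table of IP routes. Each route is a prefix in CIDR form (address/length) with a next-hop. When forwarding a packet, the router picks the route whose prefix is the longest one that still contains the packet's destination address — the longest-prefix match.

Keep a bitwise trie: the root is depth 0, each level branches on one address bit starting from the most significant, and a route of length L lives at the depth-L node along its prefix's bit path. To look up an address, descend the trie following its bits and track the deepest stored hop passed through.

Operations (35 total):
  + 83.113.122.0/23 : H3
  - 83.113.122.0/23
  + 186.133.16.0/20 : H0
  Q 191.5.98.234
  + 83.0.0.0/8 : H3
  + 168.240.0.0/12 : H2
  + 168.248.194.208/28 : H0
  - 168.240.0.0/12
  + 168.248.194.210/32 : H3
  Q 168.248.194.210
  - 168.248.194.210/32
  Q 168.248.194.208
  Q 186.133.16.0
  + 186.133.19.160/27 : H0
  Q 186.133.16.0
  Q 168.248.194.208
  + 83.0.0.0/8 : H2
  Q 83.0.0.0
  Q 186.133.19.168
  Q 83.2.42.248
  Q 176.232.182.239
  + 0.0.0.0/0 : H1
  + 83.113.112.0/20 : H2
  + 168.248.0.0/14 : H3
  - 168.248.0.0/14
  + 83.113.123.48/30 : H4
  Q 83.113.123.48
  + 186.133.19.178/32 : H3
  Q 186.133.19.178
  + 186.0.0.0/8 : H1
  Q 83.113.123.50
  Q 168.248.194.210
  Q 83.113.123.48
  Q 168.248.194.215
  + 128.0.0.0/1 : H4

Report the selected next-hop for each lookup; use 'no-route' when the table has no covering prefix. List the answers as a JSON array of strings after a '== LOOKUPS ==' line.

Process each operation:
  add 83.113.122.0/23 -> H3 at depth 23
  del 83.113.122.0/23 (clear depth 23)
  add 186.133.16.0/20 -> H0 at depth 20
  lookup 191.5.98.234: bits 10111 walk d0:-→d1:-→d2:-→d3:-→d4:-→d5:- -> no-route
  add 83.0.0.0/8 -> H3 at depth 8
  add 168.240.0.0/12 -> H2 at depth 12
  add 168.248.194.208/28 -> H0 at depth 28
  del 168.240.0.0/12 (clear depth 12)
  add 168.248.194.210/32 -> H3 at depth 32
  lookup 168.248.194.210: bits 10101000111110001100001011010010 walk d0:-→d1:-→d2:-→d3:-→d4:-→d5:-→d6:-→d7:-→d8:-→d9:-→d10:-→d11:-→d12:-→d13:-→d14:-→d15:-→d16:-→d17:-→d18:-→d19:-→d20:-→d21:-→d22:-→d23:-→d24:-→d25:-→d26:-→d27:-→d28:H0→d29:-→d30:-→d31:-→d32:H3 -> H3
  del 168.248.194.210/32 (clear depth 32)
  lookup 168.248.194.208: bits 101010001111100011000010110100 walk d0:-→d1:-→d2:-→d3:-→d4:-→d5:-→d6:-→d7:-→d8:-→d9:-→d10:-→d11:-→d12:-→d13:-→d14:-→d15:-→d16:-→d17:-→d18:-→d19:-→d20:-→d21:-→d22:-→d23:-→d24:-→d25:-→d26:-→d27:-→d28:H0→d29:-→d30:- -> H0
  lookup 186.133.16.0: bits 10111010100001010001 walk d0:-→d1:-→d2:-→d3:-→d4:-→d5:-→d6:-→d7:-→d8:-→d9:-→d10:-→d11:-→d12:-→d13:-→d14:-→d15:-→d16:-→d17:-→d18:-→d19:-→d20:H0 -> H0
  add 186.133.19.160/27 -> H0 at depth 27
  lookup 186.133.16.0: bits 1011101010000101000100 walk d0:-→d1:-→d2:-→d3:-→d4:-→d5:-→d6:-→d7:-→d8:-→d9:-→d10:-→d11:-→d12:-→d13:-→d14:-→d15:-→d16:-→d17:-→d18:-→d19:-→d20:H0→d21:-→d22:- -> H0
  lookup 168.248.194.208: bits 101010001111100011000010110100 walk d0:-→d1:-→d2:-→d3:-→d4:-→d5:-→d6:-→d7:-→d8:-→d9:-→d10:-→d11:-→d12:-→d13:-→d14:-→d15:-→d16:-→d17:-→d18:-→d19:-→d20:-→d21:-→d22:-→d23:-→d24:-→d25:-→d26:-→d27:-→d28:H0→d29:-→d30:- -> H0
  add 83.0.0.0/8 -> H2 at depth 8
  lookup 83.0.0.0: bits 010100110 walk d0:-→d1:-→d2:-→d3:-→d4:-→d5:-→d6:-→d7:-→d8:H2→d9:- -> H2
  lookup 186.133.19.168: bits 101110101000010100010011101 walk d0:-→d1:-→d2:-→d3:-→d4:-→d5:-→d6:-→d7:-→d8:-→d9:-→d10:-→d11:-→d12:-→d13:-→d14:-→d15:-→d16:-→d17:-→d18:-→d19:-→d20:H0→d21:-→d22:-→d23:-→d24:-→d25:-→d26:-→d27:H0 -> H0
  lookup 83.2.42.248: bits 010100110 walk d0:-→d1:-→d2:-→d3:-→d4:-→d5:-→d6:-→d7:-→d8:H2→d9:- -> H2
  lookup 176.232.182.239: bits 1011 walk d0:-→d1:-→d2:-→d3:-→d4:- -> no-route
  add 0.0.0.0/0 -> H1 at depth 0
  add 83.113.112.0/20 -> H2 at depth 20
  add 168.248.0.0/14 -> H3 at depth 14
  del 168.248.0.0/14 (clear depth 14)
  add 83.113.123.48/30 -> H4 at depth 30
  lookup 83.113.123.48: bits 010100110111000101111011001100 walk d0:H1→d1:-→d2:-→d3:-→d4:-→d5:-→d6:-→d7:-→d8:H2→d9:-→d10:-→d11:-→d12:-→d13:-→d14:-→d15:-→d16:-→d17:-→d18:-→d19:-→d20:H2→d21:-→d22:-→d23:-→d24:-→d25:-→d26:-→d27:-→d28:-→d29:-→d30:H4 -> H4
  add 186.133.19.178/32 -> H3 at depth 32
  lookup 186.133.19.178: bits 10111010100001010001001110110010 walk d0:H1→d1:-→d2:-→d3:-→d4:-→d5:-→d6:-→d7:-→d8:-→d9:-→d10:-→d11:-→d12:-→d13:-→d14:-→d15:-→d16:-→d17:-→d18:-→d19:-→d20:H0→d21:-→d22:-→d23:-→d24:-→d25:-→d26:-→d27:H0→d28:-→d29:-→d30:-→d31:-→d32:H3 -> H3
  add 186.0.0.0/8 -> H1 at depth 8
  lookup 83.113.123.50: bits 010100110111000101111011001100 walk d0:H1→d1:-→d2:-→d3:-→d4:-→d5:-→d6:-→d7:-→d8:H2→d9:-→d10:-→d11:-→d12:-→d13:-→d14:-→d15:-→d16:-→d17:-→d18:-→d19:-→d20:H2→d21:-→d22:-→d23:-→d24:-→d25:-→d26:-→d27:-→d28:-→d29:-→d30:H4 -> H4
  lookup 168.248.194.210: bits 10101000111110001100001011010010 walk d0:H1→d1:-→d2:-→d3:-→d4:-→d5:-→d6:-→d7:-→d8:-→d9:-→d10:-→d11:-→d12:-→d13:-→d14:-→d15:-→d16:-→d17:-→d18:-→d19:-→d20:-→d21:-→d22:-→d23:-→d24:-→d25:-→d26:-→d27:-→d28:H0→d29:-→d30:-→d31:-→d32:- -> H0
  lookup 83.113.123.48: bits 010100110111000101111011001100 walk d0:H1→d1:-→d2:-→d3:-→d4:-→d5:-→d6:-→d7:-→d8:H2→d9:-→d10:-→d11:-→d12:-→d13:-→d14:-→d15:-→d16:-→d17:-→d18:-→d19:-→d20:H2→d21:-→d22:-→d23:-→d24:-→d25:-→d26:-→d27:-→d28:-→d29:-→d30:H4 -> H4
  lookup 168.248.194.215: bits 10101000111110001100001011010 walk d0:H1→d1:-→d2:-→d3:-→d4:-→d5:-→d6:-→d7:-→d8:-→d9:-→d10:-→d11:-→d12:-→d13:-→d14:-→d15:-→d16:-→d17:-→d18:-→d19:-→d20:-→d21:-→d22:-→d23:-→d24:-→d25:-→d26:-→d27:-→d28:H0→d29:- -> H0
  add 128.0.0.0/1 -> H4 at depth 1

== LOOKUPS ==
["no-route","H3","H0","H0","H0","H0","H2","H0","H2","no-route","H4","H3","H4","H0","H4","H0"]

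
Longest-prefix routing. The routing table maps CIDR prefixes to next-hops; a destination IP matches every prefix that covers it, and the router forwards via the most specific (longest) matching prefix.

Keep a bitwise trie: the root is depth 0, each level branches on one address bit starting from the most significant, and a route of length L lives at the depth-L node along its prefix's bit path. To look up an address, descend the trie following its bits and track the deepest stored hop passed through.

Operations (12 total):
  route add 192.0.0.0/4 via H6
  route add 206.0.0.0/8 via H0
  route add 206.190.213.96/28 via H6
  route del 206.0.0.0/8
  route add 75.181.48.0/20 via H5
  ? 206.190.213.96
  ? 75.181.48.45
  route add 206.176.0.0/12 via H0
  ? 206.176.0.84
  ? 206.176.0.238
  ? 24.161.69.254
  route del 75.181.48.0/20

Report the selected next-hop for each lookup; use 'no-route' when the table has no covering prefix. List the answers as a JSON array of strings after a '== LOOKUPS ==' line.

Apply in order:
  add 192.0.0.0/4 -> H6 at depth 4
  add 206.0.0.0/8 -> H0 at depth 8
  add 206.190.213.96/28 -> H6 at depth 28
  del 206.0.0.0/8 (clear depth 8)
  add 75.181.48.0/20 -> H5 at depth 20
  Q 206.190.213.96: descend 1100111010111110110101010110 ; hops seen [H6,H6] ; pick H6
  Q 75.181.48.45: descend 01001011101101010011 ; hops seen [H5] ; pick H5
  add 206.176.0.0/12 -> H0 at depth 12
  Q 206.176.0.84: descend 110011101011 ; hops seen [H6,H0] ; pick H0
  Q 206.176.0.238: descend 110011101011 ; hops seen [H6,H0] ; pick H0
  Q 24.161.69.254: descend 0 ; hops seen [∅] ; pick no-route
  del 75.181.48.0/20 (clear depth 20)

== LOOKUPS ==
["H6","H5","H0","H0","no-route"]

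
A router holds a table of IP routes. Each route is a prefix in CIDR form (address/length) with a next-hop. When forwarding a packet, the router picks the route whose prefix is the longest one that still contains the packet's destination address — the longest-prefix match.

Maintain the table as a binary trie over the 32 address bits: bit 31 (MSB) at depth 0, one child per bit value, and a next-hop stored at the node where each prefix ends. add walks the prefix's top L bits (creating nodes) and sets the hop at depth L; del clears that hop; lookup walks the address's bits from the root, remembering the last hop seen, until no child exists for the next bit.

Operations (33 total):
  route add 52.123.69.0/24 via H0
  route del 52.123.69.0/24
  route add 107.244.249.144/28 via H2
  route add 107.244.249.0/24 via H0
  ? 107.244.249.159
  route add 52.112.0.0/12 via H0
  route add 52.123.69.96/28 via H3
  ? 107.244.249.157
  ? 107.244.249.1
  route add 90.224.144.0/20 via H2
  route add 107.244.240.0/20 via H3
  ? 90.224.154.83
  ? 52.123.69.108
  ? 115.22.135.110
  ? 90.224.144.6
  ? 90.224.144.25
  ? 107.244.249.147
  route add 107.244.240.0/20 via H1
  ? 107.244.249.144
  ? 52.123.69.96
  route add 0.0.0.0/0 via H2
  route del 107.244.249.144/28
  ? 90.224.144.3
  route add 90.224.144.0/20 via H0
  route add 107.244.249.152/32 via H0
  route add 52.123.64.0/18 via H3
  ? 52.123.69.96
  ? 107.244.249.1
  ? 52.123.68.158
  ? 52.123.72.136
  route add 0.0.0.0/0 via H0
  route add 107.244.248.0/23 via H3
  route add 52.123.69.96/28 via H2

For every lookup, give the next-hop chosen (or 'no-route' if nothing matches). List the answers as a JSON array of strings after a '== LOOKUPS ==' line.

Apply in order:
  add 52.123.69.0/24 -> H0 at depth 24
  del 52.123.69.0/24 (clear depth 24)
  add 107.244.249.144/28 -> H2 at depth 28
  add 107.244.249.0/24 -> H0 at depth 24
  lookup 107.244.249.159: bits 0110101111110100111110011001 walk d0:-→d1:-→d2:-→d3:-→d4:-→d5:-→d6:-→d7:-→d8:-→d9:-→d10:-→d11:-→d12:-→d13:-→d14:-→d15:-→d16:-→d17:-→d18:-→d19:-→d20:-→d21:-→d22:-→d23:-→d24:H0→d25:-→d26:-→d27:-→d28:H2 -> H2
  add 52.112.0.0/12 -> H0 at depth 12
  add 52.123.69.96/28 -> H3 at depth 28
  lookup 107.244.249.157: bits 0110101111110100111110011001 walk d0:-→d1:-→d2:-→d3:-→d4:-→d5:-→d6:-→d7:-→d8:-→d9:-→d10:-→d11:-→d12:-→d13:-→d14:-→d15:-→d16:-→d17:-→d18:-→d19:-→d20:-→d21:-→d22:-→d23:-→d24:H0→d25:-→d26:-→d27:-→d28:H2 -> H2
  lookup 107.244.249.1: bits 011010111111010011111001 walk d0:-→d1:-→d2:-→d3:-→d4:-→d5:-→d6:-→d7:-→d8:-→d9:-→d10:-→d11:-→d12:-→d13:-→d14:-→d15:-→d16:-→d17:-→d18:-→d19:-→d20:-→d21:-→d22:-→d23:-→d24:H0 -> H0
  add 90.224.144.0/20 -> H2 at depth 20
  add 107.244.240.0/20 -> H3 at depth 20
  lookup 90.224.154.83: bits 01011010111000001001 walk d0:-→d1:-→d2:-→d3:-→d4:-→d5:-→d6:-→d7:-→d8:-→d9:-→d10:-→d11:-→d12:-→d13:-→d14:-→d15:-→d16:-→d17:-→d18:-→d19:-→d20:H2 -> H2
  lookup 52.123.69.108: bits 0011010001111011010001010110 walk d0:-→d1:-→d2:-→d3:-→d4:-→d5:-→d6:-→d7:-→d8:-→d9:-→d10:-→d11:-→d12:H0→d13:-→d14:-→d15:-→d16:-→d17:-→d18:-→d19:-→d20:-→d21:-→d22:-→d23:-→d24:-→d25:-→d26:-→d27:-→d28:H3 -> H3
  lookup 115.22.135.110: bits 011 walk d0:-→d1:-→d2:-→d3:- -> no-route
  lookup 90.224.144.6: bits 01011010111000001001 walk d0:-→d1:-→d2:-→d3:-→d4:-→d5:-→d6:-→d7:-→d8:-→d9:-→d10:-→d11:-→d12:-→d13:-→d14:-→d15:-→d16:-→d17:-→d18:-→d19:-→d20:H2 -> H2
  lookup 90.224.144.25: bits 01011010111000001001 walk d0:-→d1:-→d2:-→d3:-→d4:-→d5:-→d6:-→d7:-→d8:-→d9:-→d10:-→d11:-→d12:-→d13:-→d14:-→d15:-→d16:-→d17:-→d18:-→d19:-→d20:H2 -> H2
  lookup 107.244.249.147: bits 0110101111110100111110011001 walk d0:-→d1:-→d2:-→d3:-→d4:-→d5:-→d6:-→d7:-→d8:-→d9:-→d10:-→d11:-→d12:-→d13:-→d14:-→d15:-→d16:-→d17:-→d18:-→d19:-→d20:H3→d21:-→d22:-→d23:-→d24:H0→d25:-→d26:-→d27:-→d28:H2 -> H2
  add 107.244.240.0/20 -> H1 at depth 20
  lookup 107.244.249.144: bits 0110101111110100111110011001 walk d0:-→d1:-→d2:-→d3:-→d4:-→d5:-→d6:-→d7:-→d8:-→d9:-→d10:-→d11:-→d12:-→d13:-→d14:-→d15:-→d16:-→d17:-→d18:-→d19:-→d20:H1→d21:-→d22:-→d23:-→d24:H0→d25:-→d26:-→d27:-→d28:H2 -> H2
  lookup 52.123.69.96: bits 0011010001111011010001010110 walk d0:-→d1:-→d2:-→d3:-→d4:-→d5:-→d6:-→d7:-→d8:-→d9:-→d10:-→d11:-→d12:H0→d13:-→d14:-→d15:-→d16:-→d17:-→d18:-→d19:-→d20:-→d21:-→d22:-→d23:-→d24:-→d25:-→d26:-→d27:-→d28:H3 -> H3
  add 0.0.0.0/0 -> H2 at depth 0
  del 107.244.249.144/28 (clear depth 28)
  lookup 90.224.144.3: bits 01011010111000001001 walk d0:H2→d1:-→d2:-→d3:-→d4:-→d5:-→d6:-→d7:-→d8:-→d9:-→d10:-→d11:-→d12:-→d13:-→d14:-→d15:-→d16:-→d17:-→d18:-→d19:-→d20:H2 -> H2
  add 90.224.144.0/20 -> H0 at depth 20
  add 107.244.249.152/32 -> H0 at depth 32
  add 52.123.64.0/18 -> H3 at depth 18
  lookup 52.123.69.96: bits 0011010001111011010001010110 walk d0:H2→d1:-→d2:-→d3:-→d4:-→d5:-→d6:-→d7:-→d8:-→d9:-→d10:-→d11:-→d12:H0→d13:-→d14:-→d15:-→d16:-→d17:-→d18:H3→d19:-→d20:-→d21:-→d22:-→d23:-→d24:-→d25:-→d26:-→d27:-→d28:H3 -> H3
  lookup 107.244.249.1: bits 011010111111010011111001 walk d0:H2→d1:-→d2:-→d3:-→d4:-→d5:-→d6:-→d7:-→d8:-→d9:-→d10:-→d11:-→d12:-→d13:-→d14:-→d15:-→d16:-→d17:-→d18:-→d19:-→d20:H1→d21:-→d22:-→d23:-→d24:H0 -> H0
  lookup 52.123.68.158: bits 00110100011110110100010 walk d0:H2→d1:-→d2:-→d3:-→d4:-→d5:-→d6:-→d7:-→d8:-→d9:-→d10:-→d11:-→d12:H0→d13:-→d14:-→d15:-→d16:-→d17:-→d18:H3→d19:-→d20:-→d21:-→d22:-→d23:- -> H3
  lookup 52.123.72.136: bits 00110100011110110100 walk d0:H2→d1:-→d2:-→d3:-→d4:-→d5:-→d6:-→d7:-→d8:-→d9:-→d10:-→d11:-→d12:H0→d13:-→d14:-→d15:-→d16:-→d17:-→d18:H3→d19:-→d20:- -> H3
  add 0.0.0.0/0 -> H0 at depth 0
  add 107.244.248.0/23 -> H3 at depth 23
  add 52.123.69.96/28 -> H2 at depth 28

== LOOKUPS ==
["H2","H2","H0","H2","H3","no-route","H2","H2","H2","H2","H3","H2","H3","H0","H3","H3"]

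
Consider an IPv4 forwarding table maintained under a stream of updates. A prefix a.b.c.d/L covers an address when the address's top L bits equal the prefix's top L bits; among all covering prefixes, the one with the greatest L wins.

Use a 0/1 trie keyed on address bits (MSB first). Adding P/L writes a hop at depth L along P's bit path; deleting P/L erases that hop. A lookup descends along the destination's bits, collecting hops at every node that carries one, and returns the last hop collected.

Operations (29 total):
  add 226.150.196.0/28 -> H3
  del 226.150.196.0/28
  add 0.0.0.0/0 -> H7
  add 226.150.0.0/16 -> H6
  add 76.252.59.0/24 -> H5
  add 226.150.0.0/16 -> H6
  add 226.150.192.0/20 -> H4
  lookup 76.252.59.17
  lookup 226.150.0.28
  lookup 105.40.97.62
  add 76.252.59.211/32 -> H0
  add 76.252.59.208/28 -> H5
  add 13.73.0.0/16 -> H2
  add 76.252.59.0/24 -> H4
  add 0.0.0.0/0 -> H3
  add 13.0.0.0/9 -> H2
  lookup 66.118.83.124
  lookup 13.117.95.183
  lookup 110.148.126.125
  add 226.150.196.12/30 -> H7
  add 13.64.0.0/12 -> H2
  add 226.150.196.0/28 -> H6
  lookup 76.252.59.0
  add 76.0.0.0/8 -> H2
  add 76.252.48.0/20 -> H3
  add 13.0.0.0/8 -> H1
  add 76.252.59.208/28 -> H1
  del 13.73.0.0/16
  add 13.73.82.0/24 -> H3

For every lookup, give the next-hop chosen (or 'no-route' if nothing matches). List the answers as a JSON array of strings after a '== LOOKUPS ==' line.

Process each operation:
  + 226.150.196.0/28 (H3) depth=28
  del 226.150.196.0/28 (clear depth 28)
  + 0.0.0.0/0 (H7) depth=0
  + 226.150.0.0/16 (H6) depth=16
  + 76.252.59.0/24 (H5) depth=24
  + 226.150.0.0/16 (H6) depth=16
  + 226.150.192.0/20 (H4) depth=20
  lookup 76.252.59.17: bits 010011001111110000111011 walk d0:H7→d1:-→d2:-→d3:-→d4:-→d5:-→d6:-→d7:-→d8:-→d9:-→d10:-→d11:-→d12:-→d13:-→d14:-→d15:-→d16:-→d17:-→d18:-→d19:-→d20:-→d21:-→d22:-→d23:-→d24:H5 -> H5
  lookup 226.150.0.28: bits 1110001010010110 walk d0:H7→d1:-→d2:-→d3:-→d4:-→d5:-→d6:-→d7:-→d8:-→d9:-→d10:-→d11:-→d12:-→d13:-→d14:-→d15:-→d16:H6 -> H6
  lookup 105.40.97.62: bits 01 walk d0:H7→d1:-→d2:- -> H7
  + 76.252.59.211/32 (H0) depth=32
  + 76.252.59.208/28 (H5) depth=28
  + 13.73.0.0/16 (H2) depth=16
  + 76.252.59.0/24 (H4) depth=24
  + 0.0.0.0/0 (H3) depth=0
  + 13.0.0.0/9 (H2) depth=9
  lookup 66.118.83.124: bits 0100 walk d0:H3→d1:-→d2:-→d3:-→d4:- -> H3
  lookup 13.117.95.183: bits 0000110101 walk d0:H3→d1:-→d2:-→d3:-→d4:-→d5:-→d6:-→d7:-→d8:-→d9:H2→d10:- -> H2
  lookup 110.148.126.125: bits 01 walk d0:H3→d1:-→d2:- -> H3
  + 226.150.196.12/30 (H7) depth=30
  + 13.64.0.0/12 (H2) depth=12
  + 226.150.196.0/28 (H6) depth=28
  lookup 76.252.59.0: bits 010011001111110000111011 walk d0:H3→d1:-→d2:-→d3:-→d4:-→d5:-→d6:-→d7:-→d8:-→d9:-→d10:-→d11:-→d12:-→d13:-→d14:-→d15:-→d16:-→d17:-→d18:-→d19:-→d20:-→d21:-→d22:-→d23:-→d24:H4 -> H4
  + 76.0.0.0/8 (H2) depth=8
  + 76.252.48.0/20 (H3) depth=20
  + 13.0.0.0/8 (H1) depth=8
  + 76.252.59.208/28 (H1) depth=28
  del 13.73.0.0/16 (clear depth 16)
  + 13.73.82.0/24 (H3) depth=24

== LOOKUPS ==
["H5","H6","H7","H3","H2","H3","H4"]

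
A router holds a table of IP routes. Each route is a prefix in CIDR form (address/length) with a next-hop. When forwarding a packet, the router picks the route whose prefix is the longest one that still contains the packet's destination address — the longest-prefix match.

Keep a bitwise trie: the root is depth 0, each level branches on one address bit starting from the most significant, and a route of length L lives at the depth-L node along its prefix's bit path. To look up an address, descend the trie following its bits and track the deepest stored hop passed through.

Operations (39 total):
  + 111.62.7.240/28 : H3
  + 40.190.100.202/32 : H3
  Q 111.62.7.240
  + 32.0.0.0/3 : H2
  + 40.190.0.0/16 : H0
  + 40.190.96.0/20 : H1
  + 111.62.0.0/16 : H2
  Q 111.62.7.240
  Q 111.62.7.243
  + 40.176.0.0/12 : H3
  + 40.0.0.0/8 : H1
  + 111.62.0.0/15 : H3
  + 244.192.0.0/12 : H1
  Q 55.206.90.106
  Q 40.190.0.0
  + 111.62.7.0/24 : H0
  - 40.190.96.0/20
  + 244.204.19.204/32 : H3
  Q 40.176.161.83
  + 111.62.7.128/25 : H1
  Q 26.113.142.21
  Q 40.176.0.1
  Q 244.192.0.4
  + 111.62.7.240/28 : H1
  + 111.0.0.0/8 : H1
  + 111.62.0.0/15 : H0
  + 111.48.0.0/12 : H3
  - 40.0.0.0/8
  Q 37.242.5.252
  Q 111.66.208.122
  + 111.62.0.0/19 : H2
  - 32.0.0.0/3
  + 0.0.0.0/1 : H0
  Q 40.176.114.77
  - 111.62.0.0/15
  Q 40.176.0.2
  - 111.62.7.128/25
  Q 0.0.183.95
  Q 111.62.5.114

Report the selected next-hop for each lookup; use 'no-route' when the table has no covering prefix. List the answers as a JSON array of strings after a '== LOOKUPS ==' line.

Trace:
  add 111.62.7.240/28 -> H3 at depth 28
  add 40.190.100.202/32 -> H3 at depth 32
  ? 111.62.7.240  path d0:-→d1:-→d2:-→d3:-→d4:-→d5:-→d6:-→d7:-→d8:-→d9:-→d10:-→d11:-→d12:-→d13:-→d14:-→d15:-→d16:-→d17:-→d18:-→d19:-→d20:-→d21:-→d22:-→d23:-→d24:-→d25:-→d26:-→d27:-→d28:H3  best=H3
  add 32.0.0.0/3 -> H2 at depth 3
  add 40.190.0.0/16 -> H0 at depth 16
  add 40.190.96.0/20 -> H1 at depth 20
  add 111.62.0.0/16 -> H2 at depth 16
  ? 111.62.7.240  path d0:-→d1:-→d2:-→d3:-→d4:-→d5:-→d6:-→d7:-→d8:-→d9:-→d10:-→d11:-→d12:-→d13:-→d14:-→d15:-→d16:H2→d17:-→d18:-→d19:-→d20:-→d21:-→d22:-→d23:-→d24:-→d25:-→d26:-→d27:-→d28:H3  best=H3
  ? 111.62.7.243  path d0:-→d1:-→d2:-→d3:-→d4:-→d5:-→d6:-→d7:-→d8:-→d9:-→d10:-→d11:-→d12:-→d13:-→d14:-→d15:-→d16:H2→d17:-→d18:-→d19:-→d20:-→d21:-→d22:-→d23:-→d24:-→d25:-→d26:-→d27:-→d28:H3  best=H3
  add 40.176.0.0/12 -> H3 at depth 12
  add 40.0.0.0/8 -> H1 at depth 8
  add 111.62.0.0/15 -> H3 at depth 15
  add 244.192.0.0/12 -> H1 at depth 12
  ? 55.206.90.106  path d0:-→d1:-→d2:-→d3:H2  best=H2
  ? 40.190.0.0  path d0:-→d1:-→d2:-→d3:H2→d4:-→d5:-→d6:-→d7:-→d8:H1→d9:-→d10:-→d11:-→d12:H3→d13:-→d14:-→d15:-→d16:H0→d17:-  best=H0
  add 111.62.7.0/24 -> H0 at depth 24
  - 40.190.96.0/20 clear@20
  add 244.204.19.204/32 -> H3 at depth 32
  ? 40.176.161.83  path d0:-→d1:-→d2:-→d3:H2→d4:-→d5:-→d6:-→d7:-→d8:H1→d9:-→d10:-→d11:-→d12:H3  best=H3
  add 111.62.7.128/25 -> H1 at depth 25
  ? 26.113.142.21  path d0:-→d1:-→d2:-  best=no-route
  ? 40.176.0.1  path d0:-→d1:-→d2:-→d3:H2→d4:-→d5:-→d6:-→d7:-→d8:H1→d9:-→d10:-→d11:-→d12:H3  best=H3
  ? 244.192.0.4  path d0:-→d1:-→d2:-→d3:-→d4:-→d5:-→d6:-→d7:-→d8:-→d9:-→d10:-→d11:-→d12:H1  best=H1
  add 111.62.7.240/28 -> H1 at depth 28
  add 111.0.0.0/8 -> H1 at depth 8
  add 111.62.0.0/15 -> H0 at depth 15
  add 111.48.0.0/12 -> H3 at depth 12
  - 40.0.0.0/8 clear@8
  ? 37.242.5.252  path d0:-→d1:-→d2:-→d3:H2→d4:-  best=H2
  ? 111.66.208.122  path d0:-→d1:-→d2:-→d3:-→d4:-→d5:-→d6:-→d7:-→d8:H1→d9:-  best=H1
  add 111.62.0.0/19 -> H2 at depth 19
  - 32.0.0.0/3 clear@3
  add 0.0.0.0/1 -> H0 at depth 1
  ? 40.176.114.77  path d0:-→d1:H0→d2:-→d3:-→d4:-→d5:-→d6:-→d7:-→d8:-→d9:-→d10:-→d11:-→d12:H3  best=H3
  - 111.62.0.0/15 clear@15
  ? 40.176.0.2  path d0:-→d1:H0→d2:-→d3:-→d4:-→d5:-→d6:-→d7:-→d8:-→d9:-→d10:-→d11:-→d12:H3  best=H3
  - 111.62.7.128/25 clear@25
  ? 0.0.183.95  path d0:-→d1:H0→d2:-  best=H0
  ? 111.62.5.114  path d0:-→d1:H0→d2:-→d3:-→d4:-→d5:-→d6:-→d7:-→d8:H1→d9:-→d10:-→d11:-→d12:H3→d13:-→d14:-→d15:-→d16:H2→d17:-→d18:-→d19:H2→d20:-→d21:-→d22:-  best=H2

== LOOKUPS ==
["H3","H3","H3","H2","H0","H3","no-route","H3","H1","H2","H1","H3","H3","H0","H2"]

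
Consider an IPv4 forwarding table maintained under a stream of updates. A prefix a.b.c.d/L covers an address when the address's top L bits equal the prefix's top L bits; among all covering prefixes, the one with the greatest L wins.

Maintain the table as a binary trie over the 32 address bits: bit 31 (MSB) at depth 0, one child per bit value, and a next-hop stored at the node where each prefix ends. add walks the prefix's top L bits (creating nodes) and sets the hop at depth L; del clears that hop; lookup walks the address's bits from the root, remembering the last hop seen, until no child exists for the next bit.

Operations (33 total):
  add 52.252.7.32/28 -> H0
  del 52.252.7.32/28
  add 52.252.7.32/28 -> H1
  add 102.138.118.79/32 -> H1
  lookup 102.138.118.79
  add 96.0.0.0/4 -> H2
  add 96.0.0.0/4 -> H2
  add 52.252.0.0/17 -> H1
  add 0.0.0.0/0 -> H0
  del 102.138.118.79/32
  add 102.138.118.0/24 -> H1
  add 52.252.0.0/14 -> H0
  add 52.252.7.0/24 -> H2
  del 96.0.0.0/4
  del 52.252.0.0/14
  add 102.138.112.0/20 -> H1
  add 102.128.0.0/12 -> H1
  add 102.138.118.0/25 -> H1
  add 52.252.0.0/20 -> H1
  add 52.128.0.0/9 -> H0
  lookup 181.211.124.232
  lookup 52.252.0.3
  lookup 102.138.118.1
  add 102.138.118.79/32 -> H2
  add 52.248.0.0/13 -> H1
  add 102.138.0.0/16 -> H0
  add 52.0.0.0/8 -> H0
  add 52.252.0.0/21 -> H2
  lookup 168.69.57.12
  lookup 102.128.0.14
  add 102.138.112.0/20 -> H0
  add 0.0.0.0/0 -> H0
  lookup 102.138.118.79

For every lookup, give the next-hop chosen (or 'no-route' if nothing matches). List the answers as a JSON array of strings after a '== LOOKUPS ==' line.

Process each operation:
  add 52.252.7.32/28 -> H0 at depth 28
  - 52.252.7.32/28 clear@28
  add 52.252.7.32/28 -> H1 at depth 28
  add 102.138.118.79/32 -> H1 at depth 32
  Q 102.138.118.79: descend 01100110100010100111011001001111 ; hops seen [H1] ; pick H1
  add 96.0.0.0/4 -> H2 at depth 4
  add 96.0.0.0/4 -> H2 at depth 4
  add 52.252.0.0/17 -> H1 at depth 17
  add 0.0.0.0/0 -> H0 at depth 0
  - 102.138.118.79/32 clear@32
  add 102.138.118.0/24 -> H1 at depth 24
  add 52.252.0.0/14 -> H0 at depth 14
  add 52.252.7.0/24 -> H2 at depth 24
  - 96.0.0.0/4 clear@4
  - 52.252.0.0/14 clear@14
  add 102.138.112.0/20 -> H1 at depth 20
  add 102.128.0.0/12 -> H1 at depth 12
  add 102.138.118.0/25 -> H1 at depth 25
  add 52.252.0.0/20 -> H1 at depth 20
  add 52.128.0.0/9 -> H0 at depth 9
  Q 181.211.124.232: descend ε ; hops seen [H0] ; pick H0
  Q 52.252.0.3: descend 001101001111110000000 ; hops seen [H0,H0,H1,H1] ; pick H1
  Q 102.138.118.1: descend 0110011010001010011101100 ; hops seen [H0,H1,H1,H1,H1] ; pick H1
  add 102.138.118.79/32 -> H2 at depth 32
  add 52.248.0.0/13 -> H1 at depth 13
  add 102.138.0.0/16 -> H0 at depth 16
  add 52.0.0.0/8 -> H0 at depth 8
  add 52.252.0.0/21 -> H2 at depth 21
  Q 168.69.57.12: descend ε ; hops seen [H0] ; pick H0
  Q 102.128.0.14: descend 011001101000 ; hops seen [H0,H1] ; pick H1
  add 102.138.112.0/20 -> H0 at depth 20
  add 0.0.0.0/0 -> H0 at depth 0
  Q 102.138.118.79: descend 01100110100010100111011001001111 ; hops seen [H0,H1,H0,H0,H1,H1,H2] ; pick H2

== LOOKUPS ==
["H1","H0","H1","H1","H0","H1","H2"]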